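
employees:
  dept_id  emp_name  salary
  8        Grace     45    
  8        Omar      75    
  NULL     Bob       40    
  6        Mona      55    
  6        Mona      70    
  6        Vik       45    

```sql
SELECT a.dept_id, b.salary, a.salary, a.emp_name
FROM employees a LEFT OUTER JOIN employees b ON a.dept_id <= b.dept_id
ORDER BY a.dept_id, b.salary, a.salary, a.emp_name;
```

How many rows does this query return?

20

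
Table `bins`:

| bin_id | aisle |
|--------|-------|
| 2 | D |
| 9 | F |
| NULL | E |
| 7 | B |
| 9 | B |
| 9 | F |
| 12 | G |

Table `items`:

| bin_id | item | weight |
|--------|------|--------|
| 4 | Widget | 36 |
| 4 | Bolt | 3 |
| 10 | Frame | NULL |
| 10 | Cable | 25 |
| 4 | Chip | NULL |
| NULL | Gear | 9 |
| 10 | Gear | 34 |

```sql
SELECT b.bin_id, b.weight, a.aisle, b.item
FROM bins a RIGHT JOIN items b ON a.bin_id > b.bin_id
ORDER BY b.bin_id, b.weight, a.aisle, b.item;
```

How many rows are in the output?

19

RIGHT JOIN keeps every row from `items`; unmatched rows get NULL for `bins`'s columns.
Matching on a.bin_id > b.bin_id. A NULL in a compared column never satisfies the condition.
Matched pairs: 18; unmatched b rows kept: 1.
Total: 18 matched + 1 padded = 19 rows.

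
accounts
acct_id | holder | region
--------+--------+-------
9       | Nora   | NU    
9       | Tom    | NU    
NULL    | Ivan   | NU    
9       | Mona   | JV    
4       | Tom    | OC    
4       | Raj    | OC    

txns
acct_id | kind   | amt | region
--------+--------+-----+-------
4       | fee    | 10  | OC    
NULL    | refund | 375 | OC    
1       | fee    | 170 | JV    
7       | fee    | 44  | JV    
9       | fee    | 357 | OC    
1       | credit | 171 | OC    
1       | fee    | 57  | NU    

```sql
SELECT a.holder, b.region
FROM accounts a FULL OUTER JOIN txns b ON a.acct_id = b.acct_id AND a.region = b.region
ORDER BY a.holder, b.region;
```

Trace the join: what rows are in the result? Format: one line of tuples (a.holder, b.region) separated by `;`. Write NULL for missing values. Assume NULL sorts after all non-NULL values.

FULL OUTER JOIN keeps every row from both sides; unmatched rows get NULL for the other side's columns.
Matching on a.acct_id = b.acct_id AND a.region = b.region. A NULL in a compared column never satisfies the condition.
Matched pairs: 2; unmatched a rows kept: 4; unmatched b rows kept: 6.

(Ivan, NULL); (Mona, NULL); (Nora, NULL); (Raj, OC); (Tom, OC); (Tom, NULL); (NULL, JV); (NULL, JV); (NULL, NU); (NULL, OC); (NULL, OC); (NULL, OC)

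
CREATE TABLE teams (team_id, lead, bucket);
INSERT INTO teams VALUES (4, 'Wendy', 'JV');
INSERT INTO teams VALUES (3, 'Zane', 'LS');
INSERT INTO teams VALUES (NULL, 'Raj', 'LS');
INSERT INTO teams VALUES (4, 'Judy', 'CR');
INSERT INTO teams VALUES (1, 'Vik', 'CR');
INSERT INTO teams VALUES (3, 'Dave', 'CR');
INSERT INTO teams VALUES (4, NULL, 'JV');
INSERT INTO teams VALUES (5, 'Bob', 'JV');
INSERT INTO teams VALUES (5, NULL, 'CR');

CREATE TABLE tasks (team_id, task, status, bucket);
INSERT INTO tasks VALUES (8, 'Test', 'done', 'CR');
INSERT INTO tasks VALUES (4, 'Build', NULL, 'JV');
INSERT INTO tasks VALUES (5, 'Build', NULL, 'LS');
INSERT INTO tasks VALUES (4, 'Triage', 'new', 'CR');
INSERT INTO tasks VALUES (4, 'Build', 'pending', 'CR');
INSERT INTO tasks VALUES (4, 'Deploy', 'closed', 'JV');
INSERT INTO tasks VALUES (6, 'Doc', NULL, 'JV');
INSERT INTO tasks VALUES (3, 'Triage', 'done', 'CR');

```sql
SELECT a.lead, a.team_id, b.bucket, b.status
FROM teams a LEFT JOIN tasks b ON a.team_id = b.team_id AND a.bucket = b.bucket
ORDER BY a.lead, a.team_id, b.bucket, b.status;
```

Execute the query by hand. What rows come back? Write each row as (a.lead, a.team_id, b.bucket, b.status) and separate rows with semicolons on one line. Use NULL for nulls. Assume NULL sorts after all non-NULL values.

(Bob, 5, NULL, NULL); (Dave, 3, CR, done); (Judy, 4, CR, new); (Judy, 4, CR, pending); (Raj, NULL, NULL, NULL); (Vik, 1, NULL, NULL); (Wendy, 4, JV, closed); (Wendy, 4, JV, NULL); (Zane, 3, NULL, NULL); (NULL, 4, JV, closed); (NULL, 4, JV, NULL); (NULL, 5, NULL, NULL)

LEFT JOIN keeps every row from `teams`; unmatched rows get NULL for `tasks`'s columns.
Matching on a.team_id = b.team_id AND a.bucket = b.bucket. A NULL in a compared column never satisfies the condition.
- team_id=4, bucket=JV: 2 matching b row(s), so 2 row(s) emitted.
- team_id=3, bucket=LS: no b row matches, row kept with b columns NULL.
- team_id=NULL, bucket=LS: no b row matches, row kept with b columns NULL.
- team_id=4, bucket=CR: 2 matching b row(s), so 2 row(s) emitted.
- team_id=1, bucket=CR: no b row matches, row kept with b columns NULL.
- team_id=3, bucket=CR: 1 matching b row(s), so 1 row(s) emitted.
- team_id=4, bucket=JV: 2 matching b row(s), so 2 row(s) emitted.
- team_id=5, bucket=JV: no b row matches, row kept with b columns NULL.
- team_id=5, bucket=CR: no b row matches, row kept with b columns NULL.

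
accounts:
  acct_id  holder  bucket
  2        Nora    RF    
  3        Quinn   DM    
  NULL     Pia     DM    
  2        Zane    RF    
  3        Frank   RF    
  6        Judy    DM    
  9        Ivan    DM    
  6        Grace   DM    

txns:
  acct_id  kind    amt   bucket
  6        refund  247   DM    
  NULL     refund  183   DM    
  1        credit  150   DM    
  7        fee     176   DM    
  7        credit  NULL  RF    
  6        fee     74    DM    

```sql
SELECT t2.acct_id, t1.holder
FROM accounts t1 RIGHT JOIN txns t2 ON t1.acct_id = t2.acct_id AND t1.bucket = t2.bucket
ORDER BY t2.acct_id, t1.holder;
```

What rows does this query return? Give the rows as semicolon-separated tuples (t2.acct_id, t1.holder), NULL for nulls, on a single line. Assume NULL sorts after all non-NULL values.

RIGHT JOIN keeps every row from `txns`; unmatched rows get NULL for `accounts`'s columns.
Matching on t1.acct_id = t2.acct_id AND t1.bucket = t2.bucket. A NULL in a compared column never satisfies the condition.
- t1 row (acct_id=2, bucket=RF): no match.
- t1 row (acct_id=3, bucket=DM): no match.
- t1 row (acct_id=NULL, bucket=DM): no match.
- t1 row (acct_id=2, bucket=RF): no match.
- t1 row (acct_id=3, bucket=RF): no match.
- t1 row (acct_id=6, bucket=DM): matches 2 t2 row(s) → 2 output row(s).
- t1 row (acct_id=9, bucket=DM): no match.
- t1 row (acct_id=6, bucket=DM): matches 2 t2 row(s) → 2 output row(s).
- 4 row(s) from t2 found no t1 partner → padded with NULL.
After projecting and ordering:
t2.acct_id | t1.holder
1 | NULL
6 | Grace
6 | Grace
6 | Judy
6 | Judy
7 | NULL
7 | NULL
NULL | NULL

(1, NULL); (6, Grace); (6, Grace); (6, Judy); (6, Judy); (7, NULL); (7, NULL); (NULL, NULL)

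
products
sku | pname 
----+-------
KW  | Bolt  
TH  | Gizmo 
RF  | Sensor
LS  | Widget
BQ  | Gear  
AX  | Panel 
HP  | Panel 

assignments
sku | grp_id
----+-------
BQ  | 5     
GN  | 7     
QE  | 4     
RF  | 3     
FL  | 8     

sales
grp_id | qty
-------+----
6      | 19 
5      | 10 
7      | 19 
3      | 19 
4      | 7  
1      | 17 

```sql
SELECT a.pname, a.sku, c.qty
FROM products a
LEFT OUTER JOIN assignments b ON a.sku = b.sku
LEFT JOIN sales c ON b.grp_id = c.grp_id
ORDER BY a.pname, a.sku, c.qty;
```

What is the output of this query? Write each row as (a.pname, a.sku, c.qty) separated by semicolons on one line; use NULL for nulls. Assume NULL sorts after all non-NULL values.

Joins associate left-to-right: products LEFT JOIN assignments on sku gives 7 intermediate row(s).
Then LEFT JOIN `sales c` on grp_id: each of those 7 rows is kept; rows whose b.grp_id has no match in c get NULL for c's columns.

(Bolt, KW, NULL); (Gear, BQ, 10); (Gizmo, TH, NULL); (Panel, AX, NULL); (Panel, HP, NULL); (Sensor, RF, 19); (Widget, LS, NULL)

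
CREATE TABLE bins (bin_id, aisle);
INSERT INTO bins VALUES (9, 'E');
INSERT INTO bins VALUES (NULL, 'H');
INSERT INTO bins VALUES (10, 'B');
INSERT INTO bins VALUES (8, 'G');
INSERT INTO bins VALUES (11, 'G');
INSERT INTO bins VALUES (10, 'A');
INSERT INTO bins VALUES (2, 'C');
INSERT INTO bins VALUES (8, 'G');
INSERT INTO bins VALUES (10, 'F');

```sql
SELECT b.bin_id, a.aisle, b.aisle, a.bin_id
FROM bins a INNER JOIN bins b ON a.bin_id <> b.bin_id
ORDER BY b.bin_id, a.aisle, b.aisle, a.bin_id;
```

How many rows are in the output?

48

INNER JOIN keeps only pairs where the ON condition holds.
Matching on a.bin_id <> b.bin_id. A NULL in a compared column never satisfies the condition.
Matched pairs: 48.
Total: 48 rows.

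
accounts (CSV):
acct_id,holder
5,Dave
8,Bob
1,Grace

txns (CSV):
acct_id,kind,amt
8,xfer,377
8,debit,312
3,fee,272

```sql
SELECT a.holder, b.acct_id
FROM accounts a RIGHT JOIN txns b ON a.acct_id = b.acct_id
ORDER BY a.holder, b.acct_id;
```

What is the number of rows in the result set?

3

RIGHT JOIN keeps every row from `txns`; unmatched rows get NULL for `accounts`'s columns.
Matching on a.acct_id = b.acct_id.
Matched pairs: 2; unmatched b rows kept: 1.
Total: 2 matched + 1 padded = 3 rows.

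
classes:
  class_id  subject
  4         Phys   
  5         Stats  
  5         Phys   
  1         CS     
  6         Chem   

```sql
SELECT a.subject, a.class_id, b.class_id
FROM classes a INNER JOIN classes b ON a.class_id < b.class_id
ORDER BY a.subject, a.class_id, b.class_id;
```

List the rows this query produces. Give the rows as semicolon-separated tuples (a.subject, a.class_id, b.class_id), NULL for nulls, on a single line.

INNER JOIN keeps only pairs where the ON condition holds.
Matching on a.class_id < b.class_id.
Matched pairs: 9.

(CS, 1, 4); (CS, 1, 5); (CS, 1, 5); (CS, 1, 6); (Phys, 4, 5); (Phys, 4, 5); (Phys, 4, 6); (Phys, 5, 6); (Stats, 5, 6)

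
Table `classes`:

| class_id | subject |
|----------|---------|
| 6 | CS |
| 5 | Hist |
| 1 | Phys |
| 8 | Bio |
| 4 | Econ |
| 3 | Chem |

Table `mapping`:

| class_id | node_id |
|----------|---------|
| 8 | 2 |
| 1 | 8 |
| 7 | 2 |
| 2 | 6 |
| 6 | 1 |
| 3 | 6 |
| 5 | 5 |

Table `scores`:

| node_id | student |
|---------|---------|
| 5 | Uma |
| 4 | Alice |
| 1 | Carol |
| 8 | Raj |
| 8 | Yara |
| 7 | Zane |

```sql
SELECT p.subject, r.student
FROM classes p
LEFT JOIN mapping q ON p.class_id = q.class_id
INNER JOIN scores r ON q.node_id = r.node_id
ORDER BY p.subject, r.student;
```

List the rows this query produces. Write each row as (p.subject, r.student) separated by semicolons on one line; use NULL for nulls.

(CS, Carol); (Hist, Uma); (Phys, Raj); (Phys, Yara)

Step 1 — p LEFT JOIN q on class_id → 6 row(s).
Then INNER JOIN `scores r` on node_id: keep only rows whose q.node_id appears in r.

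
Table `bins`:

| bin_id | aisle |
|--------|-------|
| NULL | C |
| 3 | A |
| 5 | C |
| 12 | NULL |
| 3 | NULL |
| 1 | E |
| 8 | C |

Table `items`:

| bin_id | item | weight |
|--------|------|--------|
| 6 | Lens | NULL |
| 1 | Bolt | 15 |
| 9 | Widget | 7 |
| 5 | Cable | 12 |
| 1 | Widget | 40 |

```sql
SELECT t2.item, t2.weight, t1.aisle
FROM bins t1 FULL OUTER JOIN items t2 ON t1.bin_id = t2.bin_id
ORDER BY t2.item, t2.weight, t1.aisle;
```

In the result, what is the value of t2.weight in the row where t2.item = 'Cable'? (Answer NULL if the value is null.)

12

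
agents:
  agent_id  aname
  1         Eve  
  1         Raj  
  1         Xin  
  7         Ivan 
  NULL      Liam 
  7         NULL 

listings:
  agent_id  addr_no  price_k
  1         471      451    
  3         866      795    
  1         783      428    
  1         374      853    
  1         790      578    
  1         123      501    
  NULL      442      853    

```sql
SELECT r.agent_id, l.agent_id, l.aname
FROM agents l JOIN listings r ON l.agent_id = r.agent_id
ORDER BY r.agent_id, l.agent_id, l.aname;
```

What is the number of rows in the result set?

INNER JOIN keeps only pairs where the ON condition holds.
Matching on l.agent_id = r.agent_id. A NULL in a compared column never satisfies the condition.
Matched pairs: 15.
Total: 15 rows.

15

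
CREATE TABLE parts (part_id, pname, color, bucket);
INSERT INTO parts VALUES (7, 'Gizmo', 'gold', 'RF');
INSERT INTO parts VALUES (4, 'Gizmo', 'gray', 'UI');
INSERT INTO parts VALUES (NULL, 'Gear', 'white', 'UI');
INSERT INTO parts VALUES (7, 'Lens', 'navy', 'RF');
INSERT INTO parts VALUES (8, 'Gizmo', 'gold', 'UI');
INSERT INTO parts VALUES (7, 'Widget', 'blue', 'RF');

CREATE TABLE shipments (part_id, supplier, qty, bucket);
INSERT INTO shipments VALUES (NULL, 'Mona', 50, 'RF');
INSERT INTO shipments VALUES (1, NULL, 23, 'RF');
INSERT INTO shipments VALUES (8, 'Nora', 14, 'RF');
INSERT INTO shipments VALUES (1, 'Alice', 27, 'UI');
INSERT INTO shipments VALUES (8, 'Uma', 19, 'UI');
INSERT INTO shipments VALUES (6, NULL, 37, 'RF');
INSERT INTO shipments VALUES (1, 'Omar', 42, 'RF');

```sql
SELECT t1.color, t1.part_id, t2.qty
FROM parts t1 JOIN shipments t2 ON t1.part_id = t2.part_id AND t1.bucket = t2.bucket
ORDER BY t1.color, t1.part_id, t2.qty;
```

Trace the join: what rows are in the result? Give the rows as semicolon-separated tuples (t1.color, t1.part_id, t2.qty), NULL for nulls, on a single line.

(gold, 8, 19)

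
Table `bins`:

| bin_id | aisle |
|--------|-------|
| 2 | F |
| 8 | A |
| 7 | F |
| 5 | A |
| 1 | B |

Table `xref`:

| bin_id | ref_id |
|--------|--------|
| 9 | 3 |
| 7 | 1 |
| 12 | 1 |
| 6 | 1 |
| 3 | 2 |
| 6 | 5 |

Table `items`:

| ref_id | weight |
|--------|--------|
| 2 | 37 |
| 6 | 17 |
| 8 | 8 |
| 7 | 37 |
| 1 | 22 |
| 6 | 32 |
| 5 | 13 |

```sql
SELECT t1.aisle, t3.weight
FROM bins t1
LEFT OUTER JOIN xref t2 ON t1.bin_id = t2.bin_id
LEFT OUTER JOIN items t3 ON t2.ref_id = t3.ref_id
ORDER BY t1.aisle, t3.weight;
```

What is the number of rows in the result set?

Joins associate left-to-right: bins LEFT JOIN xref on bin_id gives 5 intermediate row(s).
Then LEFT JOIN `items t3` on ref_id: each of those 5 rows is kept; rows whose t2.ref_id has no match in t3 get NULL for t3's columns.
Result: 5 row(s).

5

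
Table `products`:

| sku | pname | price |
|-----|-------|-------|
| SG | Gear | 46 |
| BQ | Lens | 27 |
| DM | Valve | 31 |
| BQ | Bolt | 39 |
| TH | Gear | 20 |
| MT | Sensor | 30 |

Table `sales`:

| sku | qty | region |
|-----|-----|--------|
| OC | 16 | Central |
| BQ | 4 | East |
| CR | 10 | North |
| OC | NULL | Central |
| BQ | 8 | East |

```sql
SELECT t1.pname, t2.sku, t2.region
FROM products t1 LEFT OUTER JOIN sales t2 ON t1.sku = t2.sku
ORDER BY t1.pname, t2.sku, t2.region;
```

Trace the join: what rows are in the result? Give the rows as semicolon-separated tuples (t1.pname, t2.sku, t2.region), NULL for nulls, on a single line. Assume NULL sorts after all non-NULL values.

(Bolt, BQ, East); (Bolt, BQ, East); (Gear, NULL, NULL); (Gear, NULL, NULL); (Lens, BQ, East); (Lens, BQ, East); (Sensor, NULL, NULL); (Valve, NULL, NULL)

LEFT JOIN keeps every row from `products`; unmatched rows get NULL for `sales`'s columns.
Matching on t1.sku = t2.sku.
Matched pairs: 4; unmatched t1 rows kept: 4.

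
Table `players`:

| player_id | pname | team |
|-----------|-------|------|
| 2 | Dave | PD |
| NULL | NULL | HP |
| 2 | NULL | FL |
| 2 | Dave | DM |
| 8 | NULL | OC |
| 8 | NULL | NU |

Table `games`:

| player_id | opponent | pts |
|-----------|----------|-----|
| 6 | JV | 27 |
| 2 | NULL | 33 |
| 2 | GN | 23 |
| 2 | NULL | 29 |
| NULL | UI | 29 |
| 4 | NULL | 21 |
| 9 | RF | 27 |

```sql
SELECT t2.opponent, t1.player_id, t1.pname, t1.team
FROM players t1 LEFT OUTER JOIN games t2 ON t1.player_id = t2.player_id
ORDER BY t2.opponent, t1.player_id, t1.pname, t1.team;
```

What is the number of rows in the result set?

LEFT JOIN keeps every row from `players`; unmatched rows get NULL for `games`'s columns.
Matching on t1.player_id = t2.player_id. A NULL in a compared column never satisfies the condition.
Matched pairs: 9; unmatched t1 rows kept: 3.
Total: 9 matched + 3 padded = 12 rows.

12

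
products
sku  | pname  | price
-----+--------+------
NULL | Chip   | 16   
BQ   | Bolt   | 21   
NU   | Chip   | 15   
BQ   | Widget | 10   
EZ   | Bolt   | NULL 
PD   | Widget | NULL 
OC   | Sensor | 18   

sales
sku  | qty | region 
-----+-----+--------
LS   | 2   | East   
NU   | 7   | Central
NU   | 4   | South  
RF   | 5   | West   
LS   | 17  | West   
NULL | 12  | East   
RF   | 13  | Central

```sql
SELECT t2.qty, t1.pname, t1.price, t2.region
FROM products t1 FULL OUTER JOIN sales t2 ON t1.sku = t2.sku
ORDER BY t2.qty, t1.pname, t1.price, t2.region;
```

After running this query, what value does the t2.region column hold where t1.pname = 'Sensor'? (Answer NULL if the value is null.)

NULL

FULL OUTER JOIN keeps every row from both sides; unmatched rows get NULL for the other side's columns.
Matching on t1.sku = t2.sku. A NULL in a compared column never satisfies the condition.
- sku=NULL: no t2 row matches, row kept with t2 columns NULL.
- sku=BQ: no t2 row matches, row kept with t2 columns NULL.
- sku=NU: 2 matching t2 row(s), so 2 row(s) emitted.
- sku=BQ: no t2 row matches, row kept with t2 columns NULL.
- sku=EZ: no t2 row matches, row kept with t2 columns NULL.
- sku=PD: no t2 row matches, row kept with t2 columns NULL.
- sku=OC: no t2 row matches, row kept with t2 columns NULL.
- 5 row(s) from t2 found no t1 partner → padded with NULL.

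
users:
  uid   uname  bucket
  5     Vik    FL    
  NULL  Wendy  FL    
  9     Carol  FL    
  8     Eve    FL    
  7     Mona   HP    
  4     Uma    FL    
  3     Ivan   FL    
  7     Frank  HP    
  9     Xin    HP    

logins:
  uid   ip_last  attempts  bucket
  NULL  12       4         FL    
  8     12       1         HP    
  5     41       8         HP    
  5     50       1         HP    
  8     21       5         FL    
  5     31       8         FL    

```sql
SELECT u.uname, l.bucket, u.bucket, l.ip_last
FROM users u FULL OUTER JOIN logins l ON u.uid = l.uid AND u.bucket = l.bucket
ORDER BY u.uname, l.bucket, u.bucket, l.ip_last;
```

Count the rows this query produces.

13

FULL OUTER JOIN keeps every row from both sides; unmatched rows get NULL for the other side's columns.
Matching on u.uid = l.uid AND u.bucket = l.bucket. A NULL in a compared column never satisfies the condition.
- u (uid=5, bucket=FL) pairs with 1 row(s) of l.
- u (uid=NULL, bucket=FL) has no partner → padded with NULL.
- u (uid=9, bucket=FL) has no partner → padded with NULL.
- u (uid=8, bucket=FL) pairs with 1 row(s) of l.
- u (uid=7, bucket=HP) has no partner → padded with NULL.
- u (uid=4, bucket=FL) has no partner → padded with NULL.
- u (uid=3, bucket=FL) has no partner → padded with NULL.
- u (uid=7, bucket=HP) has no partner → padded with NULL.
- u (uid=9, bucket=HP) has no partner → padded with NULL.
- 4 row(s) from l found no u partner → padded with NULL.
Total: 2 matched + 11 padded = 13 rows.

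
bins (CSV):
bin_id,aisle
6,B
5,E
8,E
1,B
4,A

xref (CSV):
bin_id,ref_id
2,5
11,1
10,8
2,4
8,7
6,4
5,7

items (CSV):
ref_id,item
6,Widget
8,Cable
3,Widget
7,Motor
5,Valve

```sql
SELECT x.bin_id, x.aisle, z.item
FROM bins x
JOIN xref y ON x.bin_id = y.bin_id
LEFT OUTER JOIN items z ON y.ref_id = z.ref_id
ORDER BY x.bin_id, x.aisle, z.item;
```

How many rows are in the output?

3

Step 1 — x INNER JOIN y on bin_id → 3 row(s).
Then LEFT JOIN `items z` on ref_id: each of those 3 rows is kept; rows whose y.ref_id has no match in z get NULL for z's columns.
Result: 3 row(s).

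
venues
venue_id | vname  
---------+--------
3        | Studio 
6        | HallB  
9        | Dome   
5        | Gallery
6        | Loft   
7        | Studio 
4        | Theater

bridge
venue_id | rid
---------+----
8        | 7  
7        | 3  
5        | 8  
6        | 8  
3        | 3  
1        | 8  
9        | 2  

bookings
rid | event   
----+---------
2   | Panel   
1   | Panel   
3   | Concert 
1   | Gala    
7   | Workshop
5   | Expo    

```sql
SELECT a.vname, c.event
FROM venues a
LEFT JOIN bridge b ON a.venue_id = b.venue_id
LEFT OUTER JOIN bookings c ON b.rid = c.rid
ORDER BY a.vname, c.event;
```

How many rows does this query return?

Step 1 — a LEFT JOIN b on venue_id → 7 row(s).
Then LEFT JOIN `bookings c` on rid: each of those 7 rows is kept; rows whose b.rid has no match in c get NULL for c's columns.
Result: 7 row(s).

7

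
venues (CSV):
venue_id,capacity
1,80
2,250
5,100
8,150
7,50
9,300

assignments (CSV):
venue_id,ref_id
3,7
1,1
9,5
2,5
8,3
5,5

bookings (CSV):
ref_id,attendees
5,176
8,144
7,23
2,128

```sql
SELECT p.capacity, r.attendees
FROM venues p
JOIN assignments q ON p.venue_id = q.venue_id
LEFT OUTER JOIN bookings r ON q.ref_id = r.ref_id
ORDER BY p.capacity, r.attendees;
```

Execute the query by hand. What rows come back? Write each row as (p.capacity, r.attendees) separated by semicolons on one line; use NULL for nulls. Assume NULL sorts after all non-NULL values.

(80, NULL); (100, 176); (150, NULL); (250, 176); (300, 176)

Joins associate left-to-right: venues INNER JOIN assignments on venue_id gives 5 intermediate row(s).
Then LEFT JOIN `bookings r` on ref_id: each of those 5 rows is kept; rows whose q.ref_id has no match in r get NULL for r's columns.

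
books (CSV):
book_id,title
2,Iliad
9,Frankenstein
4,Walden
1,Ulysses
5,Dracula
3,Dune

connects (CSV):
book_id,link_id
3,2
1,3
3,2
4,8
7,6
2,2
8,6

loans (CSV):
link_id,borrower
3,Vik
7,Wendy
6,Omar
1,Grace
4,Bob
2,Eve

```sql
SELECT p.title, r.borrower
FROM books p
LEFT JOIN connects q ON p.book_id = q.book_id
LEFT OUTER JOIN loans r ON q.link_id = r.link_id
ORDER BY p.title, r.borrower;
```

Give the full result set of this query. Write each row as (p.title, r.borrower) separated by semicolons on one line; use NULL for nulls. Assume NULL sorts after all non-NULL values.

Step 1 — p LEFT JOIN q on book_id → 7 row(s).
Then LEFT JOIN `loans r` on link_id: each of those 7 rows is kept; rows whose q.link_id has no match in r get NULL for r's columns.

(Dracula, NULL); (Dune, Eve); (Dune, Eve); (Frankenstein, NULL); (Iliad, Eve); (Ulysses, Vik); (Walden, NULL)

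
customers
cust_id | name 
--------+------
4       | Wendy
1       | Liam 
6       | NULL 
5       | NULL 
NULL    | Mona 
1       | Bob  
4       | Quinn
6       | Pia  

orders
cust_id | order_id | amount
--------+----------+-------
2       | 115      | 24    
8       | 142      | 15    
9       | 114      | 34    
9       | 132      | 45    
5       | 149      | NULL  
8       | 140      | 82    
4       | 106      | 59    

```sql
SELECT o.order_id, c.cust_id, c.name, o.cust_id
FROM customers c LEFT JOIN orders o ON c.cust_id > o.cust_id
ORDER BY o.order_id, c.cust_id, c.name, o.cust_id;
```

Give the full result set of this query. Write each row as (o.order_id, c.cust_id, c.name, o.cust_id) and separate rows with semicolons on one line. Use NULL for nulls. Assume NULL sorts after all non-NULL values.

(106, 5, NULL, 4); (106, 6, Pia, 4); (106, 6, NULL, 4); (115, 4, Quinn, 2); (115, 4, Wendy, 2); (115, 5, NULL, 2); (115, 6, Pia, 2); (115, 6, NULL, 2); (149, 6, Pia, 5); (149, 6, NULL, 5); (NULL, 1, Bob, NULL); (NULL, 1, Liam, NULL); (NULL, NULL, Mona, NULL)

LEFT JOIN keeps every row from `customers`; unmatched rows get NULL for `orders`'s columns.
Matching on c.cust_id > o.cust_id. A NULL in a compared column never satisfies the condition.
Matched pairs: 10; unmatched c rows kept: 3.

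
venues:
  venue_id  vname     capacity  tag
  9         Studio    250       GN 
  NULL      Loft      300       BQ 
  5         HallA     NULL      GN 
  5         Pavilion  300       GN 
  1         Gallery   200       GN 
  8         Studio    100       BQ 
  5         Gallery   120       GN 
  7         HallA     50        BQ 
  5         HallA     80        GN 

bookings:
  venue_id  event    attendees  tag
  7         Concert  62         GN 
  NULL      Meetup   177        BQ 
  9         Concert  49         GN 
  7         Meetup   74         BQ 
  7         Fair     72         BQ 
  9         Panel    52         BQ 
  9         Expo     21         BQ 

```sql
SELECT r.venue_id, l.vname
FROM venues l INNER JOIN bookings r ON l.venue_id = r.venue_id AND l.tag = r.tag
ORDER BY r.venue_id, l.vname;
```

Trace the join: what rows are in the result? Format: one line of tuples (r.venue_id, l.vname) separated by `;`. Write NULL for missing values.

INNER JOIN keeps only pairs where the ON condition holds.
Matching on l.venue_id = r.venue_id AND l.tag = r.tag. A NULL in a compared column never satisfies the condition.
- l (venue_id=9, tag=GN) pairs with 1 row(s) of r.
- l (venue_id=NULL, tag=BQ) has no partner → excluded.
- l (venue_id=5, tag=GN) has no partner → excluded.
- l (venue_id=5, tag=GN) has no partner → excluded.
- l (venue_id=1, tag=GN) has no partner → excluded.
- l (venue_id=8, tag=BQ) has no partner → excluded.
- l (venue_id=5, tag=GN) has no partner → excluded.
- l (venue_id=7, tag=BQ) pairs with 2 row(s) of r.
- l (venue_id=5, tag=GN) has no partner → excluded.
After projecting and ordering:
r.venue_id | l.vname
7 | HallA
7 | HallA
9 | Studio

(7, HallA); (7, HallA); (9, Studio)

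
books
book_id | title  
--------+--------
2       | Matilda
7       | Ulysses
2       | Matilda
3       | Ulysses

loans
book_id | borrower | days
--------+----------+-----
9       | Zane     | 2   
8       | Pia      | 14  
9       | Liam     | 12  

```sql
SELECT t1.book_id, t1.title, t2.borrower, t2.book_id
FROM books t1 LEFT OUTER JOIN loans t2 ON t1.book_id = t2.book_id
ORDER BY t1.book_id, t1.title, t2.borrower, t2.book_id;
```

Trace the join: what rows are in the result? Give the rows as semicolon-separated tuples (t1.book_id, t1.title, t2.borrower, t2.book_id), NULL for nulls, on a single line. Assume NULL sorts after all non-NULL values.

(2, Matilda, NULL, NULL); (2, Matilda, NULL, NULL); (3, Ulysses, NULL, NULL); (7, Ulysses, NULL, NULL)

LEFT JOIN keeps every row from `books`; unmatched rows get NULL for `loans`'s columns.
Matching on t1.book_id = t2.book_id.
Matched pairs: 0; unmatched t1 rows kept: 4.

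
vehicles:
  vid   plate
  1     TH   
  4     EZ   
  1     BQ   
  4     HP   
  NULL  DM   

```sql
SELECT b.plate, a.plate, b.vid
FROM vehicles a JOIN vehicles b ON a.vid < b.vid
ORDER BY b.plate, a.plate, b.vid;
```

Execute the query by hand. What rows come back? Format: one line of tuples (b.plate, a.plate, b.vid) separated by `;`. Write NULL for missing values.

INNER JOIN keeps only pairs where the ON condition holds.
Matching on a.vid < b.vid. A NULL in a compared column never satisfies the condition.
Matched pairs: 4.

(EZ, BQ, 4); (EZ, TH, 4); (HP, BQ, 4); (HP, TH, 4)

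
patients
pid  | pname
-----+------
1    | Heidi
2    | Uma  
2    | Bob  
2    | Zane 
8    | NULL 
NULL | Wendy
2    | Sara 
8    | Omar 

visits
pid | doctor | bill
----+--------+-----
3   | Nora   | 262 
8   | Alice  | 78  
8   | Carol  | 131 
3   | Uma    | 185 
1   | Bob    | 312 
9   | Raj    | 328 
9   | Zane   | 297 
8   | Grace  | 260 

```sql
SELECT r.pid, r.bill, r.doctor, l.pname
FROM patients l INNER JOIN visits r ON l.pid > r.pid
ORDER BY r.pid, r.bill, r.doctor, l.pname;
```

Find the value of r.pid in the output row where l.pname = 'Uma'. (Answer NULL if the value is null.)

1

INNER JOIN keeps only pairs where the ON condition holds.
Matching on l.pid > r.pid. A NULL in a compared column never satisfies the condition.
Matched pairs: 10.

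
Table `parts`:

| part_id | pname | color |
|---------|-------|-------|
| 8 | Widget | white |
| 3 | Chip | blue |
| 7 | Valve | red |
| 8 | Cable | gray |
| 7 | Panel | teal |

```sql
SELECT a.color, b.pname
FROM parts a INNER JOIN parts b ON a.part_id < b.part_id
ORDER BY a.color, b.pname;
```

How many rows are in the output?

8

INNER JOIN keeps only pairs where the ON condition holds.
Matching on a.part_id < b.part_id.
- a row (part_id=8): no match → dropped.
- a row (part_id=3): matches 4 b row(s) → 4 output row(s).
- a row (part_id=7): matches 2 b row(s) → 2 output row(s).
- a row (part_id=8): no match → dropped.
- a row (part_id=7): matches 2 b row(s) → 2 output row(s).
Total: 8 rows.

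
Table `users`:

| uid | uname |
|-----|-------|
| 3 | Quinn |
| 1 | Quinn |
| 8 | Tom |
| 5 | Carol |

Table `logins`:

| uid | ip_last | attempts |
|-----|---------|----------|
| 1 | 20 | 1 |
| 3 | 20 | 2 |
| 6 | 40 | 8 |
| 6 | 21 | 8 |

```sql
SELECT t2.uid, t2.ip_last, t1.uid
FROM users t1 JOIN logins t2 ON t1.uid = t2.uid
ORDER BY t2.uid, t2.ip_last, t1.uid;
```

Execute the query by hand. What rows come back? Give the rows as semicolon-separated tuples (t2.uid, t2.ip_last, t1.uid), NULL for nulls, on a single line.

INNER JOIN keeps only pairs where the ON condition holds.
Matching on t1.uid = t2.uid.
- t1[0] uid=3 → 1 match(es) in t2 → 1 row(s).
- t1[1] uid=1 → 1 match(es) in t2 → 1 row(s).
- t1[2] uid=8 → no match; dropped.
- t1[3] uid=5 → no match; dropped.
After projecting and ordering:
t2.uid | t2.ip_last | t1.uid
1 | 20 | 1
3 | 20 | 3

(1, 20, 1); (3, 20, 3)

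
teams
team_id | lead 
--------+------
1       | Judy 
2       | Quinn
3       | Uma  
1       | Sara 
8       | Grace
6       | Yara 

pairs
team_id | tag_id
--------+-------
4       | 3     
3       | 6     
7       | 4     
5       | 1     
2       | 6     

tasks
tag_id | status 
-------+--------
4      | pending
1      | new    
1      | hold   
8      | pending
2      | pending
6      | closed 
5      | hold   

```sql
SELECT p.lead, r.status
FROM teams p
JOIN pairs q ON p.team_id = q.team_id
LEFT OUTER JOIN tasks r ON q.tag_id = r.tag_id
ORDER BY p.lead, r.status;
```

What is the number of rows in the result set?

2

Joins associate left-to-right: teams INNER JOIN pairs on team_id gives 2 intermediate row(s).
Then LEFT JOIN `tasks r` on tag_id: each of those 2 rows is kept; rows whose q.tag_id has no match in r get NULL for r's columns.
Result: 2 row(s).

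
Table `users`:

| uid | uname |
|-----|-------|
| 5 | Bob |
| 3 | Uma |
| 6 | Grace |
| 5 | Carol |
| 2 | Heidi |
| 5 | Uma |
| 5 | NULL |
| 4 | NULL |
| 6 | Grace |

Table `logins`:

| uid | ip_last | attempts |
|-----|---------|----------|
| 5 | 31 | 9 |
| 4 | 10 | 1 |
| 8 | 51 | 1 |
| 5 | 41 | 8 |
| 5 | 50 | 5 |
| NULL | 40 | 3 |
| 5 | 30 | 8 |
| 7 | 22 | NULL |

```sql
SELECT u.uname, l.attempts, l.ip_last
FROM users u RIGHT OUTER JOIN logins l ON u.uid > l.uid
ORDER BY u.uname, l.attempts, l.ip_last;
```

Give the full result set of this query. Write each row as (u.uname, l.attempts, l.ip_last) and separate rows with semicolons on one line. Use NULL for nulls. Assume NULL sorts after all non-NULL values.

RIGHT JOIN keeps every row from `logins`; unmatched rows get NULL for `users`'s columns.
Matching on u.uid > l.uid. A NULL in a compared column never satisfies the condition.
- u (uid=5) pairs with 1 row(s) of l.
- u (uid=3) has no partner in l.
- u (uid=6) pairs with 5 row(s) of l.
- u (uid=5) pairs with 1 row(s) of l.
- u (uid=2) has no partner in l.
- u (uid=5) pairs with 1 row(s) of l.
- u (uid=5) pairs with 1 row(s) of l.
- u (uid=4) has no partner in l.
- u (uid=6) pairs with 5 row(s) of l.
- 3 row(s) from l found no u partner → padded with NULL.

(Bob, 1, 10); (Carol, 1, 10); (Grace, 1, 10); (Grace, 1, 10); (Grace, 5, 50); (Grace, 5, 50); (Grace, 8, 30); (Grace, 8, 30); (Grace, 8, 41); (Grace, 8, 41); (Grace, 9, 31); (Grace, 9, 31); (Uma, 1, 10); (NULL, 1, 10); (NULL, 1, 51); (NULL, 3, 40); (NULL, NULL, 22)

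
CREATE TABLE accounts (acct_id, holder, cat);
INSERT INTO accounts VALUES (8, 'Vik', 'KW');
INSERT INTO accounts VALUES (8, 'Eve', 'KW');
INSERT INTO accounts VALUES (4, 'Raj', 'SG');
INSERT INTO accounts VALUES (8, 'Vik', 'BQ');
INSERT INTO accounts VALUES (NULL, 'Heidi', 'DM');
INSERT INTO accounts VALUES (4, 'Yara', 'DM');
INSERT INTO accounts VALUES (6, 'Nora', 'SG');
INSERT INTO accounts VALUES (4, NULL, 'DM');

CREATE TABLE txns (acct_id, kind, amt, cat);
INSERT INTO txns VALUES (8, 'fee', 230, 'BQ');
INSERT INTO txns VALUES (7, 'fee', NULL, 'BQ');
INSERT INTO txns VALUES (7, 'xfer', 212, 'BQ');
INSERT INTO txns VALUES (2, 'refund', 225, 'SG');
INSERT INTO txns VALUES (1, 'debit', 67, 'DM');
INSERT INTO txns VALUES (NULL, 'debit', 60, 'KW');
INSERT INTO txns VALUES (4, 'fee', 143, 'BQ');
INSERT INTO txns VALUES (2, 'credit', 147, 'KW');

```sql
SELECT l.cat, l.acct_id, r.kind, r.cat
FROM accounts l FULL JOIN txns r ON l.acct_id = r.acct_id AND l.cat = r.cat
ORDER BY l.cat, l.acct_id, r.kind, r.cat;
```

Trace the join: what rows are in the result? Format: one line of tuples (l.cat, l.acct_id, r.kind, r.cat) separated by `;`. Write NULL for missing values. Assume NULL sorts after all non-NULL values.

FULL OUTER JOIN keeps every row from both sides; unmatched rows get NULL for the other side's columns.
Matching on l.acct_id = r.acct_id AND l.cat = r.cat. A NULL in a compared column never satisfies the condition.
- l row (acct_id=8, cat=KW): no match → kept, r columns NULL.
- l row (acct_id=8, cat=KW): no match → kept, r columns NULL.
- l row (acct_id=4, cat=SG): no match → kept, r columns NULL.
- l row (acct_id=8, cat=BQ): matches 1 r row(s) → 1 output row(s).
- l row (acct_id=NULL, cat=DM): no match → kept, r columns NULL.
- l row (acct_id=4, cat=DM): no match → kept, r columns NULL.
- l row (acct_id=6, cat=SG): no match → kept, r columns NULL.
- l row (acct_id=4, cat=DM): no match → kept, r columns NULL.
- 7 r row(s) had no l match → kept, l columns NULL.

(BQ, 8, fee, BQ); (DM, 4, NULL, NULL); (DM, 4, NULL, NULL); (DM, NULL, NULL, NULL); (KW, 8, NULL, NULL); (KW, 8, NULL, NULL); (SG, 4, NULL, NULL); (SG, 6, NULL, NULL); (NULL, NULL, credit, KW); (NULL, NULL, debit, DM); (NULL, NULL, debit, KW); (NULL, NULL, fee, BQ); (NULL, NULL, fee, BQ); (NULL, NULL, refund, SG); (NULL, NULL, xfer, BQ)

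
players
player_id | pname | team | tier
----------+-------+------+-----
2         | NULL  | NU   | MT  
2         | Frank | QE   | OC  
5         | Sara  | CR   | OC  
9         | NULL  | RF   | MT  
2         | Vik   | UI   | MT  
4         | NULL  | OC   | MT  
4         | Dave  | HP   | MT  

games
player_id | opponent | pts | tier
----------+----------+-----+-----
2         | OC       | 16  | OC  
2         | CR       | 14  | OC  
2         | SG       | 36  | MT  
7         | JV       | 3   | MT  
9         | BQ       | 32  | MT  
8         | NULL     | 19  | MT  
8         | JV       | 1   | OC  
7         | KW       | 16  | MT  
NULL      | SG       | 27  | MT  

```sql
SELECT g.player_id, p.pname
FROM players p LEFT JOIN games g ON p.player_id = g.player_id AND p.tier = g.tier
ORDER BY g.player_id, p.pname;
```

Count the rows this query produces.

LEFT JOIN keeps every row from `players`; unmatched rows get NULL for `games`'s columns.
Matching on p.player_id = g.player_id AND p.tier = g.tier. A NULL in a compared column never satisfies the condition.
- player_id=2, tier=MT: 1 matching g row(s), so 1 row(s) emitted.
- player_id=2, tier=OC: 2 matching g row(s), so 2 row(s) emitted.
- player_id=5, tier=OC: no g row matches, row kept with g columns NULL.
- player_id=9, tier=MT: 1 matching g row(s), so 1 row(s) emitted.
- player_id=2, tier=MT: 1 matching g row(s), so 1 row(s) emitted.
- player_id=4, tier=MT: no g row matches, row kept with g columns NULL.
- player_id=4, tier=MT: no g row matches, row kept with g columns NULL.
Total: 5 matched + 3 padded = 8 rows.

8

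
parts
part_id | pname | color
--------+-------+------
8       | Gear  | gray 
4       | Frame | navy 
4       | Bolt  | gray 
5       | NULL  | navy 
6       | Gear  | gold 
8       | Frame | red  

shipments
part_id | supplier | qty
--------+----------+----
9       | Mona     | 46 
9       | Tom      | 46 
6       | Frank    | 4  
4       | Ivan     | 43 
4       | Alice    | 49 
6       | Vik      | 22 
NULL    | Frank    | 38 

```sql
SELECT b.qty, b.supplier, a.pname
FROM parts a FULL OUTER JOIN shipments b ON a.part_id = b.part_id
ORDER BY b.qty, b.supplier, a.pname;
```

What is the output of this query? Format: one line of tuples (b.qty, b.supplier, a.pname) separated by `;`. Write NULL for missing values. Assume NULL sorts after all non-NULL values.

(4, Frank, Gear); (22, Vik, Gear); (38, Frank, NULL); (43, Ivan, Bolt); (43, Ivan, Frame); (46, Mona, NULL); (46, Tom, NULL); (49, Alice, Bolt); (49, Alice, Frame); (NULL, NULL, Frame); (NULL, NULL, Gear); (NULL, NULL, NULL)

FULL OUTER JOIN keeps every row from both sides; unmatched rows get NULL for the other side's columns.
Matching on a.part_id = b.part_id. A NULL in a compared column never satisfies the condition.
- a row (part_id=8): no match → kept, b columns NULL.
- a row (part_id=4): matches 2 b row(s) → 2 output row(s).
- a row (part_id=4): matches 2 b row(s) → 2 output row(s).
- a row (part_id=5): no match → kept, b columns NULL.
- a row (part_id=6): matches 2 b row(s) → 2 output row(s).
- a row (part_id=8): no match → kept, b columns NULL.
- plus 3 unmatched b row(s), each kept with NULL a columns.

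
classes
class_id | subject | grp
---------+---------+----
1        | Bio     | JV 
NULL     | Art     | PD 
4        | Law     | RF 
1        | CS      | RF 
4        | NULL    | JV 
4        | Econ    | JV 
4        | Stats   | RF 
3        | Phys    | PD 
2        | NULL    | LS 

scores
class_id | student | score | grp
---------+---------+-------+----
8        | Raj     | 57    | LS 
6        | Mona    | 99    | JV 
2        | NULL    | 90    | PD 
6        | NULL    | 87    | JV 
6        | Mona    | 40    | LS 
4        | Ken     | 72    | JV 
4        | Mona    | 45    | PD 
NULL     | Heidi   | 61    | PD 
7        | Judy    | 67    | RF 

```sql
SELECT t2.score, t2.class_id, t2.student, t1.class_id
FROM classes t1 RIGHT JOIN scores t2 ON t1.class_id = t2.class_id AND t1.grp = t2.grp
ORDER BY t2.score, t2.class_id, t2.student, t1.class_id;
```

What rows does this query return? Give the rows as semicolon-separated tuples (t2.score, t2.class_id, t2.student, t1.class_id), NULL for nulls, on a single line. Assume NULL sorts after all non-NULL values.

RIGHT JOIN keeps every row from `scores`; unmatched rows get NULL for `classes`'s columns.
Matching on t1.class_id = t2.class_id AND t1.grp = t2.grp. A NULL in a compared column never satisfies the condition.
- t1 row (class_id=1, grp=JV): no match.
- t1 row (class_id=NULL, grp=PD): no match.
- t1 row (class_id=4, grp=RF): no match.
- t1 row (class_id=1, grp=RF): no match.
- t1 row (class_id=4, grp=JV): matches 1 t2 row(s) → 1 output row(s).
- t1 row (class_id=4, grp=JV): matches 1 t2 row(s) → 1 output row(s).
- t1 row (class_id=4, grp=RF): no match.
- t1 row (class_id=3, grp=PD): no match.
- t1 row (class_id=2, grp=LS): no match.
- 8 row(s) from t2 found no t1 partner → padded with NULL.
After projecting and ordering:
t2.score | t2.class_id | t2.student | t1.class_id
40 | 6 | Mona | NULL
45 | 4 | Mona | NULL
57 | 8 | Raj | NULL
61 | NULL | Heidi | NULL
67 | 7 | Judy | NULL
72 | 4 | Ken | 4
72 | 4 | Ken | 4
87 | 6 | NULL | NULL
90 | 2 | NULL | NULL
99 | 6 | Mona | NULL

(40, 6, Mona, NULL); (45, 4, Mona, NULL); (57, 8, Raj, NULL); (61, NULL, Heidi, NULL); (67, 7, Judy, NULL); (72, 4, Ken, 4); (72, 4, Ken, 4); (87, 6, NULL, NULL); (90, 2, NULL, NULL); (99, 6, Mona, NULL)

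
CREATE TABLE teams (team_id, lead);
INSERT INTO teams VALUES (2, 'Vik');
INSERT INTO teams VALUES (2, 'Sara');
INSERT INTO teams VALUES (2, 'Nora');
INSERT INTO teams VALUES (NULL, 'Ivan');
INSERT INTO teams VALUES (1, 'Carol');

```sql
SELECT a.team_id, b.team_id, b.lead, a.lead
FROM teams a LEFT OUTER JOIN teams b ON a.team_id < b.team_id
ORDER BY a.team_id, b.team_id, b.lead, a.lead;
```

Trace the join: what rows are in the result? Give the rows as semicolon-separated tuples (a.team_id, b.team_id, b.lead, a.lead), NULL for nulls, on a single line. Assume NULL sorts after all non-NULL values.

(1, 2, Nora, Carol); (1, 2, Sara, Carol); (1, 2, Vik, Carol); (2, NULL, NULL, Nora); (2, NULL, NULL, Sara); (2, NULL, NULL, Vik); (NULL, NULL, NULL, Ivan)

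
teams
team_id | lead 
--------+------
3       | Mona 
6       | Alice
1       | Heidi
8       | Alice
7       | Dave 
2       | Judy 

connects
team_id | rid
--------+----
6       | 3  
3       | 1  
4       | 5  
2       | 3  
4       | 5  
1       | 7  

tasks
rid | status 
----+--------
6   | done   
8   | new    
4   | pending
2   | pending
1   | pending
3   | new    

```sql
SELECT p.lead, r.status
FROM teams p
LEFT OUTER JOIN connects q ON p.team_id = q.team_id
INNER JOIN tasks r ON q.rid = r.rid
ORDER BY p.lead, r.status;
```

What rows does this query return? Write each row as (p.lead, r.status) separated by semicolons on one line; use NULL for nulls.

(Alice, new); (Judy, new); (Mona, pending)

Step 1 — p LEFT JOIN q on team_id → 6 row(s).
Then INNER JOIN `tasks r` on rid: keep only rows whose q.rid appears in r.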